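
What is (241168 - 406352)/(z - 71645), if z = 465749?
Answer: -20648/49263 ≈ -0.41914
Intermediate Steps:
(241168 - 406352)/(z - 71645) = (241168 - 406352)/(465749 - 71645) = -165184/394104 = -165184*1/394104 = -20648/49263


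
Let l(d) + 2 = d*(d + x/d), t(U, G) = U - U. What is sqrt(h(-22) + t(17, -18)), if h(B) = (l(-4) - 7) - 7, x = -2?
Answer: I*sqrt(2) ≈ 1.4142*I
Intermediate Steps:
t(U, G) = 0
l(d) = -2 + d*(d - 2/d)
h(B) = -2 (h(B) = ((-4 + (-4)**2) - 7) - 7 = ((-4 + 16) - 7) - 7 = (12 - 7) - 7 = 5 - 7 = -2)
sqrt(h(-22) + t(17, -18)) = sqrt(-2 + 0) = sqrt(-2) = I*sqrt(2)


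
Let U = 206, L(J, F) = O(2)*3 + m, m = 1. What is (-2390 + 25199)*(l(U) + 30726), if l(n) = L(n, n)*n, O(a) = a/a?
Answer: 719623950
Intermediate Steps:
O(a) = 1
L(J, F) = 4 (L(J, F) = 1*3 + 1 = 3 + 1 = 4)
l(n) = 4*n
(-2390 + 25199)*(l(U) + 30726) = (-2390 + 25199)*(4*206 + 30726) = 22809*(824 + 30726) = 22809*31550 = 719623950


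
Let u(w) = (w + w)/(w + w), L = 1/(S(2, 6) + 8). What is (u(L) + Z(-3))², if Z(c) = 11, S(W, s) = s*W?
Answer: 144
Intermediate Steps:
S(W, s) = W*s
L = 1/20 (L = 1/(2*6 + 8) = 1/(12 + 8) = 1/20 ≈ 0.050000)
u(w) = 1 (u(w) = (2*w)/((2*w)) = (2*w)*(1/(2*w)) = 1)
(u(L) + Z(-3))² = (1 + 11)² = 12² = 144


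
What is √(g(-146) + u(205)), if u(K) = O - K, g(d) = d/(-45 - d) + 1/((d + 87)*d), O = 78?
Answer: I*√97223473760494/870014 ≈ 11.333*I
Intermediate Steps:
g(d) = d/(-45 - d) + 1/(d*(87 + d)) (g(d) = d/(-45 - d) + 1/((87 + d)*d) = d/(-45 - d) + 1/(d*(87 + d)))
u(K) = 78 - K
√(g(-146) + u(205)) = √((45 - 146 - 1*(-146)³ - 87*(-146)²)/((-146)*(3915 + (-146)² + 132*(-146))) + (78 - 1*205)) = √(-(45 - 146 - 1*(-3112136) - 87*21316)/(146*(3915 + 21316 - 19272)) + (78 - 205)) = √(-1/146*(45 - 146 + 3112136 - 1854492)/5959 - 127) = √(-1/146*1/5959*1257543 - 127) = √(-1257543/870014 - 127) = √(-111749321/870014) = I*√97223473760494/870014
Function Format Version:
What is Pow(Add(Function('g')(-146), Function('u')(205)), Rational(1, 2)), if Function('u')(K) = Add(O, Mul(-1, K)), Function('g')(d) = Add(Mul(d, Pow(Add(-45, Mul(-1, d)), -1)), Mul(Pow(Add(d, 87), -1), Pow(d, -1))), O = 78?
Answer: Mul(Rational(1, 870014), I, Pow(97223473760494, Rational(1, 2))) ≈ Mul(11.333, I)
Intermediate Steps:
Function('g')(d) = Add(Mul(d, Pow(Add(-45, Mul(-1, d)), -1)), Mul(Pow(d, -1), Pow(Add(87, d), -1))) (Function('g')(d) = Add(Mul(d, Pow(Add(-45, Mul(-1, d)), -1)), Mul(Pow(Add(87, d), -1), Pow(d, -1))) = Add(Mul(d, Pow(Add(-45, Mul(-1, d)), -1)), Mul(Pow(d, -1), Pow(Add(87, d), -1))))
Function('u')(K) = Add(78, Mul(-1, K))
Pow(Add(Function('g')(-146), Function('u')(205)), Rational(1, 2)) = Pow(Add(Mul(Pow(-146, -1), Pow(Add(3915, Pow(-146, 2), Mul(132, -146)), -1), Add(45, -146, Mul(-1, Pow(-146, 3)), Mul(-87, Pow(-146, 2)))), Add(78, Mul(-1, 205))), Rational(1, 2)) = Pow(Add(Mul(Rational(-1, 146), Pow(Add(3915, 21316, -19272), -1), Add(45, -146, Mul(-1, -3112136), Mul(-87, 21316))), Add(78, -205)), Rational(1, 2)) = Pow(Add(Mul(Rational(-1, 146), Pow(5959, -1), Add(45, -146, 3112136, -1854492)), -127), Rational(1, 2)) = Pow(Add(Mul(Rational(-1, 146), Rational(1, 5959), 1257543), -127), Rational(1, 2)) = Pow(Add(Rational(-1257543, 870014), -127), Rational(1, 2)) = Pow(Rational(-111749321, 870014), Rational(1, 2)) = Mul(Rational(1, 870014), I, Pow(97223473760494, Rational(1, 2)))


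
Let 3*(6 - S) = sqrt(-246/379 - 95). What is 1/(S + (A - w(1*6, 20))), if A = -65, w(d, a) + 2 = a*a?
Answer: -1558827/712420190 + 3*I*sqrt(13739129)/712420190 ≈ -0.0021881 + 1.5609e-5*I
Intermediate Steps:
w(d, a) = -2 + a**2 (w(d, a) = -2 + a*a = -2 + a**2)
S = 6 - I*sqrt(13739129)/1137 (S = 6 - sqrt(-246/379 - 95)/3 = 6 - I*sqrt(13739129)/1137 ≈ 6.0 - 3.26*I)
1/(S + (A - w(1*6, 20))) = 1/((6 - I*sqrt(13739129)/1137) + (-65 - (-2 + 20**2))) = 1/((6 - I*sqrt(13739129)/1137) + (-65 - (-2 + 400))) = 1/((6 - I*sqrt(13739129)/1137) + (-65 - 1*398)) = 1/((6 - I*sqrt(13739129)/1137) + (-65 - 398)) = 1/((6 - I*sqrt(13739129)/1137) - 463) = 1/(-457 - I*sqrt(13739129)/1137)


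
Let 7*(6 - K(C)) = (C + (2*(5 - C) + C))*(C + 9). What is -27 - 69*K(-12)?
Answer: -5157/7 ≈ -736.71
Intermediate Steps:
K(C) = -48/7 - 10*C/7 (K(C) = 6 - (C + (2*(5 - C) + C))*(C + 9)/7 = 6 - (C + ((10 - 2*C) + C))*(9 + C)/7 = 6 - (C + (10 - C))*(9 + C)/7 = 6 - 10*(9 + C)/7 = 6 - (90 + 10*C)/7 = 6 + (-90/7 - 10*C/7) = -48/7 - 10*C/7)
-27 - 69*K(-12) = -27 - 69*(-48/7 - 10/7*(-12)) = -27 - 69*(-48/7 + 120/7) = -27 - 69*72/7 = -27 - 4968/7 = -5157/7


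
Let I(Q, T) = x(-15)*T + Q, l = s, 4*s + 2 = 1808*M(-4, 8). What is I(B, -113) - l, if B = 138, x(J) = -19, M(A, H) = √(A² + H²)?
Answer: 4571/2 - 1808*√5 ≈ -1757.3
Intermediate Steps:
s = -½ + 1808*√5 (s = -½ + (1808*√((-4)² + 8²))/4 = -½ + (1808*√(16 + 64))/4 = -½ + (1808*√80)/4 = -½ + (1808*(4*√5))/4 = -½ + (7232*√5)/4 = -½ + 1808*√5 ≈ 4042.3)
l = -½ + 1808*√5 ≈ 4042.3
I(Q, T) = Q - 19*T (I(Q, T) = -19*T + Q = Q - 19*T)
I(B, -113) - l = (138 - 19*(-113)) - (-½ + 1808*√5) = (138 + 2147) + (½ - 1808*√5) = 2285 + (½ - 1808*√5) = 4571/2 - 1808*√5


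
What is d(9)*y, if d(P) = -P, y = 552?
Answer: -4968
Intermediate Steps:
d(9)*y = -1*9*552 = -9*552 = -4968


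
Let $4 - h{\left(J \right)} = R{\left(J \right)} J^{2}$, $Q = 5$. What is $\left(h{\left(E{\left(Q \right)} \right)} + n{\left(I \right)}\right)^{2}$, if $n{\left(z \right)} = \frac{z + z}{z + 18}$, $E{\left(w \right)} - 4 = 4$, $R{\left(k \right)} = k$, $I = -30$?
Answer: $253009$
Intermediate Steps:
$E{\left(w \right)} = 8$ ($E{\left(w \right)} = 4 + 4 = 8$)
$h{\left(J \right)} = 4 - J^{3}$ ($h{\left(J \right)} = 4 - J J^{2} = 4 - J^{3}$)
$n{\left(z \right)} = \frac{2 z}{18 + z}$
$\left(h{\left(E{\left(Q \right)} \right)} + n{\left(I \right)}\right)^{2} = \left(\left(4 - 8^{3}\right) + 2 \left(-30\right) \frac{1}{18 - 30}\right)^{2} = \left(\left(4 - 512\right) + 2 \left(-30\right) \frac{1}{-12}\right)^{2} = \left(\left(4 - 512\right) + 2 \left(-30\right) \left(- \frac{1}{12}\right)\right)^{2} = \left(-508 + 5\right)^{2} = \left(-503\right)^{2} = 253009$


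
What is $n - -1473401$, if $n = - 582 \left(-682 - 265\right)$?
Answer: $2024555$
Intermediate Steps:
$n = 551154$ ($n = \left(-582\right) \left(-947\right) = 551154$)
$n - -1473401 = 551154 - -1473401 = 551154 + 1473401 = 2024555$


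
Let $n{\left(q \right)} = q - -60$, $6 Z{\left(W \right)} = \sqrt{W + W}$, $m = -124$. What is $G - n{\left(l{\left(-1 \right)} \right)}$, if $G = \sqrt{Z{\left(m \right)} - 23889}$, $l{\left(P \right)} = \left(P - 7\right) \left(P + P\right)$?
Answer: $-76 + \frac{\sqrt{-215001 + 3 i \sqrt{62}}}{3} \approx -75.991 + 154.56 i$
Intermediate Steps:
$Z{\left(W \right)} = \frac{\sqrt{2} \sqrt{W}}{6}$ ($Z{\left(W \right)} = \frac{\sqrt{W + W}}{6} = \frac{\sqrt{2 W}}{6} = \frac{\sqrt{2} \sqrt{W}}{6}$)
$l{\left(P \right)} = 2 P \left(-7 + P\right)$ ($l{\left(P \right)} = \left(-7 + P\right) 2 P = 2 P \left(-7 + P\right)$)
$n{\left(q \right)} = 60 + q$ ($n{\left(q \right)} = q + 60 = 60 + q$)
$G = \sqrt{-23889 + \frac{i \sqrt{62}}{3}}$ ($G = \sqrt{\frac{\sqrt{2} \sqrt{-124}}{6} - 23889} = \sqrt{\frac{\sqrt{2} \cdot 2 i \sqrt{31}}{6} - 23889} = \sqrt{\frac{i \sqrt{62}}{3} - 23889} = \sqrt{-23889 + \frac{i \sqrt{62}}{3}} \approx 0.0085 + 154.56 i$)
$G - n{\left(l{\left(-1 \right)} \right)} = \frac{\sqrt{-215001 + 3 i \sqrt{62}}}{3} - \left(60 + 2 \left(-1\right) \left(-7 - 1\right)\right) = \frac{\sqrt{-215001 + 3 i \sqrt{62}}}{3} - \left(60 + 2 \left(-1\right) \left(-8\right)\right) = \frac{\sqrt{-215001 + 3 i \sqrt{62}}}{3} - \left(60 + 16\right) = \frac{\sqrt{-215001 + 3 i \sqrt{62}}}{3} - 76 = -76 + \frac{\sqrt{-215001 + 3 i \sqrt{62}}}{3}$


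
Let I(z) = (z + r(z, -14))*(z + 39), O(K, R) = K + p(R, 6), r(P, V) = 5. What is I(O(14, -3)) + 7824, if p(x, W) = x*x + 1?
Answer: 9651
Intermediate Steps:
p(x, W) = 1 + x² (p(x, W) = x² + 1 = 1 + x²)
O(K, R) = 1 + K + R² (O(K, R) = K + (1 + R²) = 1 + K + R²)
I(z) = (5 + z)*(39 + z) (I(z) = (z + 5)*(z + 39) = (5 + z)*(39 + z))
I(O(14, -3)) + 7824 = (195 + (1 + 14 + (-3)²)² + 44*(1 + 14 + (-3)²)) + 7824 = (195 + (1 + 14 + 9)² + 44*(1 + 14 + 9)) + 7824 = (195 + 24² + 44*24) + 7824 = (195 + 576 + 1056) + 7824 = 1827 + 7824 = 9651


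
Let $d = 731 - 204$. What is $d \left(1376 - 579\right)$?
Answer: $420019$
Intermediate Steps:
$d = 527$ ($d = 731 - 204 = 527$)
$d \left(1376 - 579\right) = 527 \left(1376 - 579\right) = 527 \cdot 797 = 420019$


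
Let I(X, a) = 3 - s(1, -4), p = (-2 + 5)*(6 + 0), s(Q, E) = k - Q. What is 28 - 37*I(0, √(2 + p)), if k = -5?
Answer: -305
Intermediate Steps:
s(Q, E) = -5 - Q
p = 18 (p = 3*6 = 18)
I(X, a) = 9 (I(X, a) = 3 - (-5 - 1*1) = 3 - (-5 - 1) = 3 - 1*(-6) = 3 + 6 = 9)
28 - 37*I(0, √(2 + p)) = 28 - 37*9 = 28 - 333 = -305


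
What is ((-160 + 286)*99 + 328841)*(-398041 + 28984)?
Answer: -125964689955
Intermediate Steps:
((-160 + 286)*99 + 328841)*(-398041 + 28984) = (126*99 + 328841)*(-369057) = (12474 + 328841)*(-369057) = 341315*(-369057) = -125964689955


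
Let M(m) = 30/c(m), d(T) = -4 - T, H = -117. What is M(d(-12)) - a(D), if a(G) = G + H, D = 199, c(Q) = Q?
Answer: -313/4 ≈ -78.250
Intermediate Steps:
M(m) = 30/m
a(G) = -117 + G (a(G) = G - 117 = -117 + G)
M(d(-12)) - a(D) = 30/(-4 - 1*(-12)) - (-117 + 199) = 30/(-4 + 12) - 1*82 = 30/8 - 82 = 30*(1/8) - 82 = 15/4 - 82 = -313/4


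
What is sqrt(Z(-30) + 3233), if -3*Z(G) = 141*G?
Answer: sqrt(4643) ≈ 68.140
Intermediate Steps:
Z(G) = -47*G
sqrt(Z(-30) + 3233) = sqrt(-47*(-30) + 3233) = sqrt(1410 + 3233) = sqrt(4643)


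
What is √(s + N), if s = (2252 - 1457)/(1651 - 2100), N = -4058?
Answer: I*√818453813/449 ≈ 63.716*I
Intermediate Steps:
s = -795/449 (s = 795/(-449) = 795*(-1/449) = -795/449 ≈ -1.7706)
√(s + N) = √(-795/449 - 4058) = √(-1822837/449) = I*√818453813/449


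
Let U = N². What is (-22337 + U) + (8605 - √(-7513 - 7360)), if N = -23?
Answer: -13203 - I*√14873 ≈ -13203.0 - 121.95*I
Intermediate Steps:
U = 529 (U = (-23)² = 529)
(-22337 + U) + (8605 - √(-7513 - 7360)) = (-22337 + 529) + (8605 - √(-7513 - 7360)) = -21808 + (8605 - √(-14873)) = -21808 + (8605 - I*√14873) = -13203 - I*√14873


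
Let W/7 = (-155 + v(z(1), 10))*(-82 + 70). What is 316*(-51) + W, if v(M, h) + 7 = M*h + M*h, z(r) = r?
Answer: -4188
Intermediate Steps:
v(M, h) = -7 + 2*M*h (v(M, h) = -7 + (M*h + M*h) = -7 + 2*M*h)
W = 11928 (W = 7*((-155 + (-7 + 2*1*10))*(-82 + 70)) = 7*((-155 + (-7 + 20))*(-12)) = 7*((-155 + 13)*(-12)) = 7*(-142*(-12)) = 7*1704 = 11928)
316*(-51) + W = 316*(-51) + 11928 = -16116 + 11928 = -4188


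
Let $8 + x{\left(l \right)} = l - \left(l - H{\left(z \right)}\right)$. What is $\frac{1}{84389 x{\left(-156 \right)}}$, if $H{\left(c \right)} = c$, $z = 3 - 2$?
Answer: $- \frac{1}{590723} \approx -1.6928 \cdot 10^{-6}$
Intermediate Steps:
$z = 1$
$x{\left(l \right)} = -7$ ($x{\left(l \right)} = -8 + \left(l - \left(-1 + l\right)\right) = -8 + 1 = -7$)
$\frac{1}{84389 x{\left(-156 \right)}} = \frac{1}{84389 \left(-7\right)} = \frac{1}{84389} \left(- \frac{1}{7}\right) = - \frac{1}{590723}$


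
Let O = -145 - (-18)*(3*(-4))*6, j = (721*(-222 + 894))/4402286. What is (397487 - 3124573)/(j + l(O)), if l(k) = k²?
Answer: -857529465614/652947408577 ≈ -1.3133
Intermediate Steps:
j = 34608/314449 (j = (721*672)*(1/4402286) = 484512*(1/4402286) = 34608/314449 ≈ 0.11006)
O = -1441 (O = -145 - (-18)*(-12*6) = -145 - (-18)*(-72) = -145 - 1*1296 = -145 - 1296 = -1441)
(397487 - 3124573)/(j + l(O)) = (397487 - 3124573)/(34608/314449 + (-1441)²) = -2727086/(34608/314449 + 2076481) = -2727086/652947408577/314449 = -2727086*314449/652947408577 = -857529465614/652947408577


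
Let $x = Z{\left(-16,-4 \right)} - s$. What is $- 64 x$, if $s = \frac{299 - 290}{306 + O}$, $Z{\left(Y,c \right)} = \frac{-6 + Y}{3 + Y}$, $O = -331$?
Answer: $- \frac{42688}{325} \approx -131.35$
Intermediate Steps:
$Z{\left(Y,c \right)} = \frac{-6 + Y}{3 + Y}$
$s = - \frac{9}{25}$ ($s = \frac{299 - 290}{306 - 331} = \frac{9}{-25} = 9 \left(- \frac{1}{25}\right) = - \frac{9}{25} \approx -0.36$)
$x = \frac{667}{325}$ ($x = \frac{-6 - 16}{3 - 16} - - \frac{9}{25} = \frac{1}{-13} \left(-22\right) + \frac{9}{25} = \left(- \frac{1}{13}\right) \left(-22\right) + \frac{9}{25} = \frac{22}{13} + \frac{9}{25} = \frac{667}{325} \approx 2.0523$)
$- 64 x = \left(-64\right) \frac{667}{325} = - \frac{42688}{325}$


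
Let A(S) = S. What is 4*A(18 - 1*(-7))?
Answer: 100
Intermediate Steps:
4*A(18 - 1*(-7)) = 4*(18 - 1*(-7)) = 4*(18 + 7) = 4*25 = 100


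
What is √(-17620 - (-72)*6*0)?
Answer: 2*I*√4405 ≈ 132.74*I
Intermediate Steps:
√(-17620 - (-72)*6*0) = √(-17620 - 12*(-36)*0) = √(-17620 + 432*0) = √(-17620 + 0) = √(-17620) = 2*I*√4405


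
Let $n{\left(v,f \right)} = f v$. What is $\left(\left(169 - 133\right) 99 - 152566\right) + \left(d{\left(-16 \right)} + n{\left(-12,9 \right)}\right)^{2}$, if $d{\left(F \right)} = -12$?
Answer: $-134602$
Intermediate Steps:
$\left(\left(169 - 133\right) 99 - 152566\right) + \left(d{\left(-16 \right)} + n{\left(-12,9 \right)}\right)^{2} = \left(\left(169 - 133\right) 99 - 152566\right) + \left(-12 + 9 \left(-12\right)\right)^{2} = \left(36 \cdot 99 - 152566\right) + \left(-12 - 108\right)^{2} = \left(3564 - 152566\right) + \left(-120\right)^{2} = -149002 + 14400 = -134602$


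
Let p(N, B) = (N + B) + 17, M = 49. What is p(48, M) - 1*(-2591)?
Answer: 2705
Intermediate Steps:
p(N, B) = 17 + B + N (p(N, B) = (B + N) + 17 = 17 + B + N)
p(48, M) - 1*(-2591) = (17 + 49 + 48) - 1*(-2591) = 114 + 2591 = 2705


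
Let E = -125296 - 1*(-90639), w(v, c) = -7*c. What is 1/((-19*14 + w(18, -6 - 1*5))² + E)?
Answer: 1/1064 ≈ 0.00093985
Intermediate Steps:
E = -34657 (E = -125296 + 90639 = -34657)
1/((-19*14 + w(18, -6 - 1*5))² + E) = 1/((-19*14 - 7*(-6 - 1*5))² - 34657) = 1/((-266 - 7*(-6 - 5))² - 34657) = 1/((-266 - 7*(-11))² - 34657) = 1/((-266 + 77)² - 34657) = 1/((-189)² - 34657) = 1/(35721 - 34657) = 1/1064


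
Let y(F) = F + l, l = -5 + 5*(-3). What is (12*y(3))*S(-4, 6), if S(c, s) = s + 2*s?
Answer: -3672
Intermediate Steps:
S(c, s) = 3*s
l = -20 (l = -5 - 15 = -20)
y(F) = -20 + F (y(F) = F - 20 = -20 + F)
(12*y(3))*S(-4, 6) = (12*(-20 + 3))*(3*6) = (12*(-17))*18 = -204*18 = -3672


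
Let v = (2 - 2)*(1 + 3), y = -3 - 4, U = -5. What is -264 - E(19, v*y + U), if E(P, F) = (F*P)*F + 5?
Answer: -744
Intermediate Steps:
y = -7
v = 0 (v = 0*4 = 0)
E(P, F) = 5 + P*F² (E(P, F) = P*F² + 5 = 5 + P*F²)
-264 - E(19, v*y + U) = -264 - (5 + 19*(0*(-7) - 5)²) = -264 - (5 + 19*(0 - 5)²) = -264 - (5 + 19*(-5)²) = -264 - (5 + 19*25) = -264 - (5 + 475) = -264 - 1*480 = -264 - 480 = -744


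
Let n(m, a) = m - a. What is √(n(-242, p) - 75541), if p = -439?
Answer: 4*I*√4709 ≈ 274.49*I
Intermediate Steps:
√(n(-242, p) - 75541) = √((-242 - 1*(-439)) - 75541) = √((-242 + 439) - 75541) = √(197 - 75541) = √(-75344) = 4*I*√4709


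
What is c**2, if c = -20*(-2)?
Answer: 1600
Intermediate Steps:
c = 40
c**2 = 40**2 = 1600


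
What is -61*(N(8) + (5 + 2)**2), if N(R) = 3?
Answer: -3172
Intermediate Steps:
-61*(N(8) + (5 + 2)**2) = -61*(3 + (5 + 2)**2) = -61*(3 + 7**2) = -61*(3 + 49) = -61*52 = -3172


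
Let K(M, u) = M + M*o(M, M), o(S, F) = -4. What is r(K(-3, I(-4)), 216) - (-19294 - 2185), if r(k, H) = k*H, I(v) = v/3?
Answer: 23423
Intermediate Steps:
I(v) = v/3 (I(v) = v*(⅓) = v/3)
K(M, u) = -3*M (K(M, u) = M + M*(-4) = M - 4*M = -3*M)
r(k, H) = H*k
r(K(-3, I(-4)), 216) - (-19294 - 2185) = 216*(-3*(-3)) - (-19294 - 2185) = 216*9 - 1*(-21479) = 1944 + 21479 = 23423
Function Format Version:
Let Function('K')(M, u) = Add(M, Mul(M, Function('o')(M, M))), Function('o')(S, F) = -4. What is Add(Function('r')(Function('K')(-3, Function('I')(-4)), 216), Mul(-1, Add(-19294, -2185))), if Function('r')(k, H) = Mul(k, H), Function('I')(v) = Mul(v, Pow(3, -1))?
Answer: 23423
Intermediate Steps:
Function('I')(v) = Mul(Rational(1, 3), v) (Function('I')(v) = Mul(v, Rational(1, 3)) = Mul(Rational(1, 3), v))
Function('K')(M, u) = Mul(-3, M) (Function('K')(M, u) = Add(M, Mul(M, -4)) = Add(M, Mul(-4, M)) = Mul(-3, M))
Function('r')(k, H) = Mul(H, k)
Add(Function('r')(Function('K')(-3, Function('I')(-4)), 216), Mul(-1, Add(-19294, -2185))) = Add(Mul(216, Mul(-3, -3)), Mul(-1, Add(-19294, -2185))) = Add(Mul(216, 9), Mul(-1, -21479)) = Add(1944, 21479) = 23423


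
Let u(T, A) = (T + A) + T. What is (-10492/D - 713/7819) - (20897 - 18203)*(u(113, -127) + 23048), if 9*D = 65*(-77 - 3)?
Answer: -633850361908367/10164700 ≈ -6.2358e+7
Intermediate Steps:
u(T, A) = A + 2*T (u(T, A) = (A + T) + T = A + 2*T)
D = -5200/9 (D = (65*(-77 - 3))/9 = (65*(-80))/9 = (⅑)*(-5200) = -5200/9 ≈ -577.78)
(-10492/D - 713/7819) - (20897 - 18203)*(u(113, -127) + 23048) = (-10492/(-5200/9) - 713/7819) - (20897 - 18203)*((-127 + 2*113) + 23048) = (-10492*(-9/5200) - 713*1/7819) - 2694*((-127 + 226) + 23048) = (23607/1300 - 713/7819) - 2694*(99 + 23048) = 183656233/10164700 - 2694*23147 = 183656233/10164700 - 1*62358018 = 183656233/10164700 - 62358018 = -633850361908367/10164700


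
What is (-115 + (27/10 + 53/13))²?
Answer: 197936761/16900 ≈ 11712.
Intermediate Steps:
(-115 + (27/10 + 53/13))² = (-115 + 881/130)² = (-14069/130)² = 197936761/16900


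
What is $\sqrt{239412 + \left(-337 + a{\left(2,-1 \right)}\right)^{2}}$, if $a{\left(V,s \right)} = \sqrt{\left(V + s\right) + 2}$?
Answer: $\sqrt{352984 - 674 \sqrt{3}} \approx 593.14$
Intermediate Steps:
$a{\left(V,s \right)} = \sqrt{2 + V + s}$
$\sqrt{239412 + \left(-337 + a{\left(2,-1 \right)}\right)^{2}} = \sqrt{239412 + \left(-337 + \sqrt{2 + 2 - 1}\right)^{2}} = \sqrt{239412 + \left(-337 + \sqrt{3}\right)^{2}}$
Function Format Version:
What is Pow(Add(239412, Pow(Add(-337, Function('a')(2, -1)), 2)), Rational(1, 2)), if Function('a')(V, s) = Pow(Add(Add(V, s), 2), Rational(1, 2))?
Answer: Pow(Add(352984, Mul(-674, Pow(3, Rational(1, 2)))), Rational(1, 2)) ≈ 593.14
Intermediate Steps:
Function('a')(V, s) = Pow(Add(2, V, s), Rational(1, 2))
Pow(Add(239412, Pow(Add(-337, Function('a')(2, -1)), 2)), Rational(1, 2)) = Pow(Add(239412, Pow(Add(-337, Pow(Add(2, 2, -1), Rational(1, 2))), 2)), Rational(1, 2)) = Pow(Add(239412, Pow(Add(-337, Pow(3, Rational(1, 2))), 2)), Rational(1, 2))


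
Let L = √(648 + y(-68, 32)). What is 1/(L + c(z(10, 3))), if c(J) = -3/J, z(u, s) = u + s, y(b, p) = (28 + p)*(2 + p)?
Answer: 13/151421 + 1352*√42/454263 ≈ 0.019374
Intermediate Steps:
y(b, p) = (2 + p)*(28 + p)
z(u, s) = s + u
L = 8*√42 (L = √(648 + (56 + 32² + 30*32)) = √(648 + (56 + 1024 + 960)) = √(648 + 2040) = √2688 = 8*√42 ≈ 51.846)
1/(L + c(z(10, 3))) = 1/(8*√42 - 3/(3 + 10)) = 1/(8*√42 - 3/13) = 1/(-3/13 + 8*√42)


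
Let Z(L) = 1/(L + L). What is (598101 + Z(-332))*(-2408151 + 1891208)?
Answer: -205298258644409/664 ≈ -3.0918e+11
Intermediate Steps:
Z(L) = 1/(2*L)
(598101 + Z(-332))*(-2408151 + 1891208) = (598101 + (½)/(-332))*(-2408151 + 1891208) = (598101 + (½)*(-1/332))*(-516943) = (598101 - 1/664)*(-516943) = (397139063/664)*(-516943) = -205298258644409/664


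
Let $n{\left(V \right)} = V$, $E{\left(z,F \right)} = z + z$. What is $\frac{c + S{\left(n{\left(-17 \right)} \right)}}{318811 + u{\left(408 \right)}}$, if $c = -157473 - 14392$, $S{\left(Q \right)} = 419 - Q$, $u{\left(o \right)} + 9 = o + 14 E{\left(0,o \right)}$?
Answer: $- \frac{171429}{319210} \approx -0.53704$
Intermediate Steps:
$E{\left(z,F \right)} = 2 z$
$u{\left(o \right)} = -9 + o$ ($u{\left(o \right)} = -9 + \left(o + 14 \cdot 2 \cdot 0\right) = -9 + \left(o + 14 \cdot 0\right) = -9 + \left(o + 0\right) = -9 + o$)
$c = -171865$ ($c = -157473 - 14392 = -171865$)
$\frac{c + S{\left(n{\left(-17 \right)} \right)}}{318811 + u{\left(408 \right)}} = \frac{-171865 + \left(419 - -17\right)}{318811 + \left(-9 + 408\right)} = \frac{-171865 + \left(419 + 17\right)}{318811 + 399} = \frac{-171865 + 436}{319210} = \left(-171429\right) \frac{1}{319210} = - \frac{171429}{319210}$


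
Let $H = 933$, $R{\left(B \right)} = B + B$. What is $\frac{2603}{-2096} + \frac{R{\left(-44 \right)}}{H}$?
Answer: $- \frac{2613047}{1955568} \approx -1.3362$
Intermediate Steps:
$R{\left(B \right)} = 2 B$
$\frac{2603}{-2096} + \frac{R{\left(-44 \right)}}{H} = \frac{2603}{-2096} + \frac{2 \left(-44\right)}{933} = 2603 \left(- \frac{1}{2096}\right) - \frac{88}{933} = - \frac{2603}{2096} - \frac{88}{933} = - \frac{2613047}{1955568}$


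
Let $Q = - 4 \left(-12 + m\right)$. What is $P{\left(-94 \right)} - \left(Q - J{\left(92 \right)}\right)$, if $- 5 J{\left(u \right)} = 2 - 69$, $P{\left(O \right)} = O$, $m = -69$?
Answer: $- \frac{2023}{5} \approx -404.6$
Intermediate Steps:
$J{\left(u \right)} = \frac{67}{5}$ ($J{\left(u \right)} = - \frac{2 - 69}{5} = \left(- \frac{1}{5}\right) \left(-67\right) = \frac{67}{5}$)
$Q = 324$ ($Q = - 4 \left(-12 - 69\right) = \left(-4\right) \left(-81\right) = 324$)
$P{\left(-94 \right)} - \left(Q - J{\left(92 \right)}\right) = -94 - \left(324 - \frac{67}{5}\right) = -94 - \frac{1553}{5} = - \frac{2023}{5}$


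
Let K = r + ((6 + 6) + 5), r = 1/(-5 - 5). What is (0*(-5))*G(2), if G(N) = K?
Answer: 0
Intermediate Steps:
r = -⅒ (r = 1/(-10) = -⅒ ≈ -0.10000)
K = 169/10 (K = -⅒ + ((6 + 6) + 5) = -⅒ + (12 + 5) = -⅒ + 17 = 169/10 ≈ 16.900)
G(N) = 169/10
(0*(-5))*G(2) = (0*(-5))*(169/10) = 0*(169/10) = 0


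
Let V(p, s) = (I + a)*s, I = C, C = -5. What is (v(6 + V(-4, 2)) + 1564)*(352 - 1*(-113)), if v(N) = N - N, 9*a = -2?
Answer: 727260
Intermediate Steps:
I = -5
a = -2/9 (a = (1/9)*(-2) = -2/9 ≈ -0.22222)
V(p, s) = -47*s/9 (V(p, s) = (-5 - 2/9)*s = -47*s/9)
v(N) = 0
(v(6 + V(-4, 2)) + 1564)*(352 - 1*(-113)) = (0 + 1564)*(352 - 1*(-113)) = 1564*(352 + 113) = 1564*465 = 727260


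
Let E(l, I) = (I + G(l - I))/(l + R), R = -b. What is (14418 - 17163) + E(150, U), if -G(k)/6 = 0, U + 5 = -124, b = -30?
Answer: -164743/60 ≈ -2745.7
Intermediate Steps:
R = 30 (R = -1*(-30) = 30)
U = -129 (U = -5 - 124 = -129)
G(k) = 0 (G(k) = -6*0 = 0)
E(l, I) = I/(30 + l) (E(l, I) = (I + 0)/(l + 30) = I/(30 + l))
(14418 - 17163) + E(150, U) = (14418 - 17163) - 129/(30 + 150) = -2745 - 129/180 = -2745 - 129*1/180 = -2745 - 43/60 = -164743/60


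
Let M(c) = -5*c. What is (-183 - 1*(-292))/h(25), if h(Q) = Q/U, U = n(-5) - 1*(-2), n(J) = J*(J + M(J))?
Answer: -10682/25 ≈ -427.28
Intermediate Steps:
n(J) = -4*J² (n(J) = J*(J - 5*J) = J*(-4*J) = -4*J²)
U = -98 (U = -4*(-5)² - 1*(-2) = -4*25 + 2 = -100 + 2 = -98)
h(Q) = -Q/98 (h(Q) = Q/(-98) = Q*(-1/98) = -Q/98)
(-183 - 1*(-292))/h(25) = (-183 - 1*(-292))/((-1/98*25)) = (-183 + 292)/(-25/98) = 109*(-98/25) = -10682/25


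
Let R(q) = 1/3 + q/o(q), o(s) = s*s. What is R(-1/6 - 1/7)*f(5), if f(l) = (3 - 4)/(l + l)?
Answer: 113/390 ≈ 0.28974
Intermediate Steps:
o(s) = s²
f(l) = -1/(2*l)
R(q) = ⅓ + 1/q (R(q) = 1/3 + q/(q²) = 1*(⅓) + q/q² = ⅓ + 1/q)
R(-1/6 - 1/7)*f(5) = ((3 + (-1/6 - 1/7))/(3*(-1/6 - 1/7)))*(-½/5) = ((3 + (-1*⅙ - 1*⅐))/(3*(-1*⅙ - 1*⅐)))*(-½*⅕) = ((3 + (-⅙ - ⅐))/(3*(-⅙ - ⅐)))*(-⅒) = ((3 - 13/42)/(3*(-13/42)))*(-⅒) = ((⅓)*(-42/13)*(113/42))*(-⅒) = -113/39*(-⅒) = 113/390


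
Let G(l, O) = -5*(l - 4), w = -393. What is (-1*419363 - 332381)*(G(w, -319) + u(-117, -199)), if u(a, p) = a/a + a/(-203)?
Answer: -43308508800/29 ≈ -1.4934e+9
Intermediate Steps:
G(l, O) = 20 - 5*l (G(l, O) = -5*(-4 + l) = 20 - 5*l)
u(a, p) = 1 - a/203 (u(a, p) = 1 + a*(-1/203) = 1 - a/203)
(-1*419363 - 332381)*(G(w, -319) + u(-117, -199)) = (-1*419363 - 332381)*((20 - 5*(-393)) + (1 - 1/203*(-117))) = (-419363 - 332381)*((20 + 1965) + (1 + 117/203)) = -751744*(1985 + 320/203) = -751744*403275/203 = -43308508800/29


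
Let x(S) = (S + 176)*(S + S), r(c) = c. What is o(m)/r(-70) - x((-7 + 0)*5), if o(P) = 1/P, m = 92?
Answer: 63562799/6440 ≈ 9870.0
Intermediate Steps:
x(S) = 2*S*(176 + S) (x(S) = (176 + S)*(2*S) = 2*S*(176 + S))
o(m)/r(-70) - x((-7 + 0)*5) = 1/(92*(-70)) - 2*(-7 + 0)*5*(176 + (-7 + 0)*5) = (1/92)*(-1/70) - 2*(-7*5)*(176 - 7*5) = -1/6440 - 2*(-35)*(176 - 35) = -1/6440 - 2*(-35)*141 = -1/6440 - 1*(-9870) = -1/6440 + 9870 = 63562799/6440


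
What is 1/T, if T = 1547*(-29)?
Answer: -1/44863 ≈ -2.2290e-5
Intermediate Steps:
T = -44863
1/T = 1/(-44863) = -1/44863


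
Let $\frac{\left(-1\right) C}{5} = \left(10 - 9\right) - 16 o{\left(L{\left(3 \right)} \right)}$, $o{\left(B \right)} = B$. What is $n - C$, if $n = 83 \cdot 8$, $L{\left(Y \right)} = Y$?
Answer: $429$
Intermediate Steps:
$n = 664$
$C = 235$ ($C = - 5 \left(\left(10 - 9\right) - 48\right) = - 5 \left(1 - 48\right) = \left(-5\right) \left(-47\right) = 235$)
$n - C = 664 - 235 = 429$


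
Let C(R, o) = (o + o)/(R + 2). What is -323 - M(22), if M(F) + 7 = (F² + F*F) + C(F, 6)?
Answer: -2569/2 ≈ -1284.5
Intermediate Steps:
C(R, o) = 2*o/(2 + R) (C(R, o) = (2*o)/(2 + R) = 2*o/(2 + R))
M(F) = -7 + 2*F² + 12/(2 + F) (M(F) = -7 + ((F² + F*F) + 2*6/(2 + F)) = -7 + ((F² + F²) + 12/(2 + F)) = -7 + (2*F² + 12/(2 + F)) = -7 + 2*F² + 12/(2 + F))
-323 - M(22) = -323 - (12 + (-7 + 2*22²)*(2 + 22))/(2 + 22) = -323 - (12 + (-7 + 2*484)*24)/24 = -323 - (12 + (-7 + 968)*24)/24 = -323 - (12 + 961*24)/24 = -323 - (12 + 23064)/24 = -323 - 23076/24 = -323 - 1*1923/2 = -323 - 1923/2 = -2569/2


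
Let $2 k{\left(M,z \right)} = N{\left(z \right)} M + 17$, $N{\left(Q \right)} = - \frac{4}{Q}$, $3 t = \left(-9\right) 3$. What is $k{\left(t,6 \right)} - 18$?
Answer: $- \frac{13}{2} \approx -6.5$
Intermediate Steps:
$t = -9$ ($t = \frac{\left(-9\right) 3}{3} = \frac{1}{3} \left(-27\right) = -9$)
$k{\left(M,z \right)} = \frac{17}{2} - \frac{2 M}{z}$ ($k{\left(M,z \right)} = \frac{- \frac{4}{z} M + 17}{2} = \frac{- \frac{4 M}{z} + 17}{2} = \frac{17 - \frac{4 M}{z}}{2} = \frac{17}{2} - \frac{2 M}{z}$)
$k{\left(t,6 \right)} - 18 = \left(\frac{17}{2} - - \frac{18}{6}\right) - 18 = \left(\frac{17}{2} - \left(-18\right) \frac{1}{6}\right) - 18 = \left(\frac{17}{2} + 3\right) - 18 = \frac{23}{2} - 18 = - \frac{13}{2}$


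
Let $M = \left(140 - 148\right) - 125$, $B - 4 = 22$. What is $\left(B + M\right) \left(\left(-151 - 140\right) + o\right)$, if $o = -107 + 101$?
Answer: $31779$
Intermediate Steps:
$o = -6$
$B = 26$ ($B = 4 + 22 = 26$)
$M = -133$ ($M = -8 - 125 = -133$)
$\left(B + M\right) \left(\left(-151 - 140\right) + o\right) = \left(26 - 133\right) \left(\left(-151 - 140\right) - 6\right) = - 107 \left(-291 - 6\right) = \left(-107\right) \left(-297\right) = 31779$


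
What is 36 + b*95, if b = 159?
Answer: 15141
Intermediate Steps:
36 + b*95 = 36 + 159*95 = 36 + 15105 = 15141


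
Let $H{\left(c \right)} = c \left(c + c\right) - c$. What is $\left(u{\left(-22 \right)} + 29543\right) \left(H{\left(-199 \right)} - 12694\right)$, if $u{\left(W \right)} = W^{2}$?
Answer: $2003011089$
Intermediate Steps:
$H{\left(c \right)} = - c + 2 c^{2}$ ($H{\left(c \right)} = c 2 c - c = 2 c^{2} - c = - c + 2 c^{2}$)
$\left(u{\left(-22 \right)} + 29543\right) \left(H{\left(-199 \right)} - 12694\right) = \left(\left(-22\right)^{2} + 29543\right) \left(- 199 \left(-1 + 2 \left(-199\right)\right) - 12694\right) = \left(484 + 29543\right) \left(- 199 \left(-1 - 398\right) - 12694\right) = 30027 \left(\left(-199\right) \left(-399\right) - 12694\right) = 30027 \left(79401 - 12694\right) = 30027 \cdot 66707 = 2003011089$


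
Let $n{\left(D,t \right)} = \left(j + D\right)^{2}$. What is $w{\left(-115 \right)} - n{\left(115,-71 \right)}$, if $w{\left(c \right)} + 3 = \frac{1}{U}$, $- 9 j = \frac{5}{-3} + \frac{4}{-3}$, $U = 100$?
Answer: $- \frac{11974291}{900} \approx -13305.0$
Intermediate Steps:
$j = \frac{1}{3}$ ($j = - \frac{\frac{5}{-3} + \frac{4}{-3}}{9} = - \frac{5 \left(- \frac{1}{3}\right) + 4 \left(- \frac{1}{3}\right)}{9} = - \frac{- \frac{5}{3} - \frac{4}{3}}{9} = \left(- \frac{1}{9}\right) \left(-3\right) = \frac{1}{3} \approx 0.33333$)
$n{\left(D,t \right)} = \left(\frac{1}{3} + D\right)^{2}$
$w{\left(c \right)} = - \frac{299}{100}$ ($w{\left(c \right)} = -3 + \frac{1}{100} = - \frac{299}{100}$)
$w{\left(-115 \right)} - n{\left(115,-71 \right)} = - \frac{299}{100} - \frac{\left(1 + 3 \cdot 115\right)^{2}}{9} = - \frac{299}{100} - \frac{\left(1 + 345\right)^{2}}{9} = - \frac{299}{100} - \frac{346^{2}}{9} = - \frac{299}{100} - \frac{1}{9} \cdot 119716 = - \frac{299}{100} - \frac{119716}{9} = - \frac{11974291}{900}$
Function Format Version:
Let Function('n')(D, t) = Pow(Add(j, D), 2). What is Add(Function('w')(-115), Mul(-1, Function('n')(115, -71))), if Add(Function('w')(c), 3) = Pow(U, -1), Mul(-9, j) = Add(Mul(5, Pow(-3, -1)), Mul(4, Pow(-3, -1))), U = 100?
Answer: Rational(-11974291, 900) ≈ -13305.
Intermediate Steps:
j = Rational(1, 3) (j = Mul(Rational(-1, 9), Add(Mul(5, Pow(-3, -1)), Mul(4, Pow(-3, -1)))) = Mul(Rational(-1, 9), Add(Mul(5, Rational(-1, 3)), Mul(4, Rational(-1, 3)))) = Mul(Rational(-1, 9), Add(Rational(-5, 3), Rational(-4, 3))) = Mul(Rational(-1, 9), -3) = Rational(1, 3) ≈ 0.33333)
Function('n')(D, t) = Pow(Add(Rational(1, 3), D), 2)
Function('w')(c) = Rational(-299, 100) (Function('w')(c) = Add(-3, Pow(100, -1)) = Add(-3, Rational(1, 100)) = Rational(-299, 100))
Add(Function('w')(-115), Mul(-1, Function('n')(115, -71))) = Add(Rational(-299, 100), Mul(-1, Mul(Rational(1, 9), Pow(Add(1, Mul(3, 115)), 2)))) = Add(Rational(-299, 100), Mul(-1, Mul(Rational(1, 9), Pow(Add(1, 345), 2)))) = Add(Rational(-299, 100), Mul(-1, Mul(Rational(1, 9), Pow(346, 2)))) = Add(Rational(-299, 100), Mul(-1, Mul(Rational(1, 9), 119716))) = Add(Rational(-299, 100), Mul(-1, Rational(119716, 9))) = Add(Rational(-299, 100), Rational(-119716, 9)) = Rational(-11974291, 900)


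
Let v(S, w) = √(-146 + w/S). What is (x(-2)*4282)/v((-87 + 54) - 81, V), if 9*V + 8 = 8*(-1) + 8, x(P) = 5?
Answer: -32115*I*√4268958/37447 ≈ -1772.0*I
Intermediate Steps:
V = -8/9 (V = -8/9 + (8*(-1) + 8)/9 = -8/9 + (-8 + 8)/9 = -8/9 + (⅑)*0 = -8/9 + 0 = -8/9 ≈ -0.88889)
(x(-2)*4282)/v((-87 + 54) - 81, V) = (5*4282)/(√(-146 - 8/(9*((-87 + 54) - 81)))) = 21410/(√(-146 - 8/(9*(-33 - 81)))) = 21410/(√(-146 - 8/9/(-114))) = 21410/(√(-146 - 8/9*(-1/114))) = 21410/(√(-146 + 4/513)) = 21410/(√(-74894/513)) = 21410/((I*√4268958/171)) = 21410*(-3*I*√4268958/74894) = -32115*I*√4268958/37447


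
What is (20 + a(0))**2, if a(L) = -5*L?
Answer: 400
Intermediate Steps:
(20 + a(0))**2 = (20 - 5*0)**2 = (20 + 0)**2 = 20**2 = 400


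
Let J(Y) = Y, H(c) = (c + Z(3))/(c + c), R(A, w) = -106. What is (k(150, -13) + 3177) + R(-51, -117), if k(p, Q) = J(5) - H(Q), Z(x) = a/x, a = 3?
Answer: 39982/13 ≈ 3075.5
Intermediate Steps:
Z(x) = 3/x
H(c) = (1 + c)/(2*c) (H(c) = (c + 3/3)/(c + c) = (c + 3*(⅓))/((2*c)) = (c + 1)*(1/(2*c)) = (1 + c)*(1/(2*c)) = (1 + c)/(2*c))
k(p, Q) = 5 - (1 + Q)/(2*Q)
(k(150, -13) + 3177) + R(-51, -117) = ((½)*(-1 + 9*(-13))/(-13) + 3177) - 106 = ((½)*(-1/13)*(-1 - 117) + 3177) - 106 = ((½)*(-1/13)*(-118) + 3177) - 106 = (59/13 + 3177) - 106 = 41360/13 - 106 = 39982/13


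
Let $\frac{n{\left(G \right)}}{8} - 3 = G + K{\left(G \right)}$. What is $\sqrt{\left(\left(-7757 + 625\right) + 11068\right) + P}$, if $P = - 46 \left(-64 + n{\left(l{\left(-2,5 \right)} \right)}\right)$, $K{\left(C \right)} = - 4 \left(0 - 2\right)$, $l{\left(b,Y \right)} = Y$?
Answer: $4 \sqrt{62} \approx 31.496$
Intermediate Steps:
$K{\left(C \right)} = 8$ ($K{\left(C \right)} = \left(-4\right) \left(-2\right) = 8$)
$n{\left(G \right)} = 88 + 8 G$ ($n{\left(G \right)} = 24 + 8 \left(G + 8\right) = 24 + 8 \left(8 + G\right) = 24 + \left(64 + 8 G\right) = 88 + 8 G$)
$P = -2944$ ($P = - 46 \left(-64 + \left(88 + 8 \cdot 5\right)\right) = - 46 \left(-64 + \left(88 + 40\right)\right) = - 46 \left(-64 + 128\right) = \left(-46\right) 64 = -2944$)
$\sqrt{\left(\left(-7757 + 625\right) + 11068\right) + P} = \sqrt{\left(\left(-7757 + 625\right) + 11068\right) - 2944} = \sqrt{\left(-7132 + 11068\right) - 2944} = \sqrt{3936 - 2944} = \sqrt{992} = 4 \sqrt{62}$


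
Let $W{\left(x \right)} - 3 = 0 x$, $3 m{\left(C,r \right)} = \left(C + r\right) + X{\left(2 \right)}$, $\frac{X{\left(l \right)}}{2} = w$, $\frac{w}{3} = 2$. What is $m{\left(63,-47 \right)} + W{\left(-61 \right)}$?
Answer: $\frac{37}{3} \approx 12.333$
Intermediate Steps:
$w = 6$ ($w = 3 \cdot 2 = 6$)
$X{\left(l \right)} = 12$ ($X{\left(l \right)} = 2 \cdot 6 = 12$)
$m{\left(C,r \right)} = 4 + \frac{C}{3} + \frac{r}{3}$ ($m{\left(C,r \right)} = \frac{\left(C + r\right) + 12}{3} = \frac{12 + C + r}{3} = 4 + \frac{C}{3} + \frac{r}{3}$)
$W{\left(x \right)} = 3$ ($W{\left(x \right)} = 3 + 0 x = 3 + 0 = 3$)
$m{\left(63,-47 \right)} + W{\left(-61 \right)} = \left(4 + \frac{1}{3} \cdot 63 + \frac{1}{3} \left(-47\right)\right) + 3 = \left(4 + 21 - \frac{47}{3}\right) + 3 = \frac{28}{3} + 3 = \frac{37}{3}$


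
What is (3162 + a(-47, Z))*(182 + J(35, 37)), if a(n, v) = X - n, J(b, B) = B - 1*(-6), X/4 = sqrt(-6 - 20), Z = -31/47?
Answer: 722025 + 900*I*sqrt(26) ≈ 7.2203e+5 + 4589.1*I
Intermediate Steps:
Z = -31/47 (Z = -31*1/47 = -31/47 ≈ -0.65957)
X = 4*I*sqrt(26) (X = 4*sqrt(-6 - 20) = 4*sqrt(-26) = 4*(I*sqrt(26)) = 4*I*sqrt(26) ≈ 20.396*I)
J(b, B) = 6 + B (J(b, B) = B + 6 = 6 + B)
a(n, v) = -n + 4*I*sqrt(26) (a(n, v) = 4*I*sqrt(26) - n = -n + 4*I*sqrt(26))
(3162 + a(-47, Z))*(182 + J(35, 37)) = (3162 + (-1*(-47) + 4*I*sqrt(26)))*(182 + (6 + 37)) = (3162 + (47 + 4*I*sqrt(26)))*(182 + 43) = (3209 + 4*I*sqrt(26))*225 = 722025 + 900*I*sqrt(26)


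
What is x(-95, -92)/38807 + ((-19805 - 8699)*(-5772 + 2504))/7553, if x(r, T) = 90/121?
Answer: 62486364637622/5066603113 ≈ 12333.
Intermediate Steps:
x(r, T) = 90/121 (x(r, T) = 90*(1/121) = 90/121)
x(-95, -92)/38807 + ((-19805 - 8699)*(-5772 + 2504))/7553 = (90/121)/38807 + ((-19805 - 8699)*(-5772 + 2504))/7553 = (90/121)*(1/38807) - 28504*(-3268)*(1/7553) = 90/4695647 + 93151072*(1/7553) = 90/4695647 + 13307296/1079 = 62486364637622/5066603113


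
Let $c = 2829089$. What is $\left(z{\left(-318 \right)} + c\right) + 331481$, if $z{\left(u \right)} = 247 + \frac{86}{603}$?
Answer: $\frac{1905972737}{603} \approx 3.1608 \cdot 10^{6}$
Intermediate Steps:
$z{\left(u \right)} = \frac{149027}{603}$ ($z{\left(u \right)} = 247 + 86 \cdot \frac{1}{603} = 247 + \frac{86}{603} = \frac{149027}{603}$)
$\left(z{\left(-318 \right)} + c\right) + 331481 = \left(\frac{149027}{603} + 2829089\right) + 331481 = \frac{1706089694}{603} + 331481 = \frac{1905972737}{603}$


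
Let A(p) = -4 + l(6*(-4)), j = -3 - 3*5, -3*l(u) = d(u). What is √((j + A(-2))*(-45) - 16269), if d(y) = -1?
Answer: I*√15294 ≈ 123.67*I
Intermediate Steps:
l(u) = ⅓ (l(u) = -⅓*(-1) = ⅓)
j = -18 (j = -3 - 15 = -18)
A(p) = -11/3 (A(p) = -4 + ⅓ = -11/3)
√((j + A(-2))*(-45) - 16269) = √((-18 - 11/3)*(-45) - 16269) = √(-65/3*(-45) - 16269) = √(975 - 16269) = √(-15294) = I*√15294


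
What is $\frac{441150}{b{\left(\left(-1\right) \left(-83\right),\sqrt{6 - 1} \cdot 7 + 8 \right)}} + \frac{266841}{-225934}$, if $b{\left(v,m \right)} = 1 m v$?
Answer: $- \frac{801375025143}{3394206482} + \frac{3088050 \sqrt{5}}{15023} \approx 223.53$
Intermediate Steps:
$b{\left(v,m \right)} = m v$
$\frac{441150}{b{\left(\left(-1\right) \left(-83\right),\sqrt{6 - 1} \cdot 7 + 8 \right)}} + \frac{266841}{-225934} = \frac{441150}{\left(\sqrt{6 - 1} \cdot 7 + 8\right) \left(\left(-1\right) \left(-83\right)\right)} + \frac{266841}{-225934} = \frac{441150}{\left(\sqrt{5} \cdot 7 + 8\right) 83} + 266841 \left(- \frac{1}{225934}\right) = \frac{441150}{\left(7 \sqrt{5} + 8\right) 83} - \frac{266841}{225934} = \frac{441150}{\left(8 + 7 \sqrt{5}\right) 83} - \frac{266841}{225934} = \frac{441150}{664 + 581 \sqrt{5}} - \frac{266841}{225934} = - \frac{266841}{225934} + \frac{441150}{664 + 581 \sqrt{5}}$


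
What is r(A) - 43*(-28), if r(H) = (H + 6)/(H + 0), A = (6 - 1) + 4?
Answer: 3617/3 ≈ 1205.7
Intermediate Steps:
A = 9 (A = 5 + 4 = 9)
r(H) = (6 + H)/H
r(A) - 43*(-28) = (6 + 9)/9 - 43*(-28) = (⅑)*15 + 1204 = 5/3 + 1204 = 3617/3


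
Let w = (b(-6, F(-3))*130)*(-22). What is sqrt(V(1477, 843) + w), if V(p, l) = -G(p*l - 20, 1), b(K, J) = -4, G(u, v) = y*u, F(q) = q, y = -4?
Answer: 2*sqrt(1247951) ≈ 2234.2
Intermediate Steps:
G(u, v) = -4*u
V(p, l) = -80 + 4*l*p (V(p, l) = -(-4)*(p*l - 20) = -(-4)*(l*p - 20) = -(-4)*(-20 + l*p) = -(80 - 4*l*p) = -80 + 4*l*p)
w = 11440 (w = -4*130*(-22) = -520*(-22) = 11440)
sqrt(V(1477, 843) + w) = sqrt((-80 + 4*843*1477) + 11440) = sqrt((-80 + 4980444) + 11440) = sqrt(4980364 + 11440) = sqrt(4991804) = 2*sqrt(1247951)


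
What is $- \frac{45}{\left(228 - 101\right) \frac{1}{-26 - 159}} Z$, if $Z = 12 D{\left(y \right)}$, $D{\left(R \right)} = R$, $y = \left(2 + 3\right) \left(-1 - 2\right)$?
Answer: $- \frac{1498500}{127} \approx -11799.0$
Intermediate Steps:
$y = -15$ ($y = 5 \left(-3\right) = -15$)
$Z = -180$ ($Z = 12 \left(-15\right) = -180$)
$- \frac{45}{\left(228 - 101\right) \frac{1}{-26 - 159}} Z = - \frac{45}{\left(228 - 101\right) \frac{1}{-26 - 159}} \left(-180\right) = - \frac{45}{127 \frac{1}{-185}} \left(-180\right) = - \frac{45}{127 \left(- \frac{1}{185}\right)} \left(-180\right) = - \frac{45}{- \frac{127}{185}} \left(-180\right) = \left(-45\right) \left(- \frac{185}{127}\right) \left(-180\right) = \frac{8325}{127} \left(-180\right) = - \frac{1498500}{127}$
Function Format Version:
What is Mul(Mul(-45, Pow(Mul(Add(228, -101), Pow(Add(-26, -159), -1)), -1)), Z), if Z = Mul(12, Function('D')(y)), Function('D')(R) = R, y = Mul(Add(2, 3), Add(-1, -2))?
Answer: Rational(-1498500, 127) ≈ -11799.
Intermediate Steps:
y = -15 (y = Mul(5, -3) = -15)
Z = -180 (Z = Mul(12, -15) = -180)
Mul(Mul(-45, Pow(Mul(Add(228, -101), Pow(Add(-26, -159), -1)), -1)), Z) = Mul(Mul(-45, Pow(Mul(Add(228, -101), Pow(Add(-26, -159), -1)), -1)), -180) = Mul(Mul(-45, Pow(Mul(127, Pow(-185, -1)), -1)), -180) = Mul(Mul(-45, Pow(Mul(127, Rational(-1, 185)), -1)), -180) = Mul(Mul(-45, Pow(Rational(-127, 185), -1)), -180) = Mul(Mul(-45, Rational(-185, 127)), -180) = Mul(Rational(8325, 127), -180) = Rational(-1498500, 127)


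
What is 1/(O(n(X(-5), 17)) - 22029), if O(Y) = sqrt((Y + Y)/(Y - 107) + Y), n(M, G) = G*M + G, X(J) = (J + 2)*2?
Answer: -2114784/46586584811 - 20*I*sqrt(1938)/46586584811 ≈ -4.5395e-5 - 1.8899e-8*I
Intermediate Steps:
X(J) = 4 + 2*J (X(J) = (2 + J)*2 = 4 + 2*J)
n(M, G) = G + G*M
O(Y) = sqrt(Y + 2*Y/(-107 + Y)) (O(Y) = sqrt((2*Y)/(-107 + Y) + Y) = sqrt(2*Y/(-107 + Y) + Y) = sqrt(Y + 2*Y/(-107 + Y)))
1/(O(n(X(-5), 17)) - 22029) = 1/(sqrt((17*(1 + (4 + 2*(-5))))*(-105 + 17*(1 + (4 + 2*(-5))))/(-107 + 17*(1 + (4 + 2*(-5))))) - 22029) = 1/(sqrt((17*(1 + (4 - 10)))*(-105 + 17*(1 + (4 - 10)))/(-107 + 17*(1 + (4 - 10)))) - 22029) = 1/(sqrt((17*(1 - 6))*(-105 + 17*(1 - 6))/(-107 + 17*(1 - 6))) - 22029) = 1/(sqrt((17*(-5))*(-105 + 17*(-5))/(-107 + 17*(-5))) - 22029) = 1/(sqrt(-85*(-105 - 85)/(-107 - 85)) - 22029) = 1/(sqrt(-85*(-190)/(-192)) - 22029) = 1/(sqrt(-85*(-1/192)*(-190)) - 22029) = 1/(sqrt(-8075/96) - 22029) = 1/(5*I*sqrt(1938)/24 - 22029) = 1/(-22029 + 5*I*sqrt(1938)/24)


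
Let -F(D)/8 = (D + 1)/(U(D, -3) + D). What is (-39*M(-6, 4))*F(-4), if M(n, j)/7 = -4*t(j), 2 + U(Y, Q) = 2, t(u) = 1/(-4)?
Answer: 1638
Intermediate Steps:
t(u) = -¼
U(Y, Q) = 0 (U(Y, Q) = -2 + 2 = 0)
F(D) = -8*(1 + D)/D (F(D) = -8*(D + 1)/(0 + D) = -8*(1 + D)/D)
M(n, j) = 7 (M(n, j) = 7*(-4*(-¼)) = 7*1 = 7)
(-39*M(-6, 4))*F(-4) = (-39*7)*(-8 - 8/(-4)) = -273*(-8 - 8*(-¼)) = -273*(-8 + 2) = -273*(-6) = 1638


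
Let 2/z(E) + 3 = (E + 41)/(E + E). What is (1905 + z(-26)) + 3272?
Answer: 885163/171 ≈ 5176.4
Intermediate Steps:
z(E) = 2/(-3 + (41 + E)/(2*E)) (z(E) = 2/(-3 + (E + 41)/(E + E)) = 2/(-3 + (41 + E)/((2*E))) = 2/(-3 + (41 + E)*(1/(2*E))) = 2/(-3 + (41 + E)/(2*E)))
(1905 + z(-26)) + 3272 = (1905 - 4*(-26)/(-41 + 5*(-26))) + 3272 = (1905 - 4*(-26)/(-41 - 130)) + 3272 = (1905 - 4*(-26)/(-171)) + 3272 = (1905 - 4*(-26)*(-1/171)) + 3272 = (1905 - 104/171) + 3272 = 325651/171 + 3272 = 885163/171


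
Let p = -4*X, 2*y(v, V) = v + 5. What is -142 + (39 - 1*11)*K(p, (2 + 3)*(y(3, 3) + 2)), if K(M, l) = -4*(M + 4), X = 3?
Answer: 754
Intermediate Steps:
y(v, V) = 5/2 + v/2 (y(v, V) = (v + 5)/2 = (5 + v)/2 = 5/2 + v/2)
p = -12 (p = -4*3 = -12)
K(M, l) = -16 - 4*M (K(M, l) = -4*(4 + M) = -16 - 4*M)
-142 + (39 - 1*11)*K(p, (2 + 3)*(y(3, 3) + 2)) = -142 + (39 - 1*11)*(-16 - 4*(-12)) = -142 + (39 - 11)*(-16 + 48) = -142 + 28*32 = -142 + 896 = 754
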